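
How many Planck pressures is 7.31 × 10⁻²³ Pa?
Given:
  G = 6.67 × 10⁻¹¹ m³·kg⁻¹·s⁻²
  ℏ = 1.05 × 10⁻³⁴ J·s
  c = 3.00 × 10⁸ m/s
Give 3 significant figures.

Planck pressure: p_P = c⁷/(ℏG²) = 4.68 × 10¹¹³ Pa.
7.31 × 10⁻²³ / 4.68 × 10¹¹³ = 1.56 × 10⁻¹³⁶

1.56 × 10⁻¹³⁶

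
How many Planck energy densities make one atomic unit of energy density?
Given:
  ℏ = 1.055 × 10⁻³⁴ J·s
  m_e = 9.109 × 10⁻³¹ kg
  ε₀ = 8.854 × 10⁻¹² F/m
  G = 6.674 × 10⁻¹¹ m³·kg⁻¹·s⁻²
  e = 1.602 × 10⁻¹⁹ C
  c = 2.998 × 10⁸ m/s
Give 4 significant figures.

atomic unit of energy density: u_au = E_h/a₀³ = m_e⁴e¹⁰/((4πε₀)⁵ℏ⁸) = 2.929 × 10¹³ J/m³
Planck energy density: u_P = c⁷/(ℏG²) = 4.632 × 10¹¹³ J/m³
ratio = 2.929 × 10¹³ / 4.632 × 10¹¹³ = 6.323 × 10⁻¹⁰¹

6.323 × 10⁻¹⁰¹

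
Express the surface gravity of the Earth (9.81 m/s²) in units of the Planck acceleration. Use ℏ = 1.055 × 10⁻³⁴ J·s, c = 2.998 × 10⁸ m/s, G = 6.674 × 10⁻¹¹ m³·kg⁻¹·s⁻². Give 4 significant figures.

1.764 × 10⁻⁵¹

Planck acceleration: a_P = √(c⁷/(ℏG)) = 5.560 × 10⁵¹ m/s².
9.81 / 5.560 × 10⁵¹ = 1.764 × 10⁻⁵¹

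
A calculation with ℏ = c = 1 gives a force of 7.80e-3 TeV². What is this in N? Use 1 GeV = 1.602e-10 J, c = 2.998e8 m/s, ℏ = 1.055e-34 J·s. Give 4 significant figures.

Force is [E]/[L] = [E]²/(ℏc); restore (ℏc)⁻¹.
1 GeV² → 1/(ℏc) × (1 GeV in J)² = 8.114e5 N.
Convert the energy scale: 7.80e-3 TeV² = 7.80e3 GeV².
Result: 7.80e3 × 8.114e5 = 6.329e9 N.

6.329e9 N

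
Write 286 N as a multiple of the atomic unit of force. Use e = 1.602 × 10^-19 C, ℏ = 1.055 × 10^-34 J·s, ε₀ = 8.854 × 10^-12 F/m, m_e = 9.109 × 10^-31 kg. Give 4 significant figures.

atomic unit of force: F_au = E_h/a₀ = m_e²e⁶/((4πε₀)³ℏ⁴) = 8.220 × 10^-8 N.
286 / 8.220 × 10^-8 = 3.479 × 10^9

3.479 × 10^9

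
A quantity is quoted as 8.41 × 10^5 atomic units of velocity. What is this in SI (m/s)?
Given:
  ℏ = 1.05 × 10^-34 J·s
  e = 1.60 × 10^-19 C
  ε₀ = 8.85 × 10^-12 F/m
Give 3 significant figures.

1.84 × 10^12 m/s

One atomic unit of velocity: v_au = e²/(4πε₀ℏ) = 2.19 × 10^6 m/s.
8.41 × 10^5 × 2.19 × 10^6 m/s = 1.84 × 10^12 m/s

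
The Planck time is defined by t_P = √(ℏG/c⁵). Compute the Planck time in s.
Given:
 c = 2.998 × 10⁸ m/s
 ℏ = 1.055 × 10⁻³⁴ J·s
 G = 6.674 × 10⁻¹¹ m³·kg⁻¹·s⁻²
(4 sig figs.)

t_P = √(ℏG/c⁵)
  = √(2.907 × 10⁻⁸⁷)
  = 5.392 × 10⁻⁴⁴ s

5.392 × 10⁻⁴⁴ s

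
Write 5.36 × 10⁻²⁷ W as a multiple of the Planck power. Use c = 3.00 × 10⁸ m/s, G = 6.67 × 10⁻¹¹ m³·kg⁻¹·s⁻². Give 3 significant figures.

Planck power: P_P = c⁵/G = 3.64 × 10⁵² W.
5.36 × 10⁻²⁷ / 3.64 × 10⁵² = 1.47 × 10⁻⁷⁹

1.47 × 10⁻⁷⁹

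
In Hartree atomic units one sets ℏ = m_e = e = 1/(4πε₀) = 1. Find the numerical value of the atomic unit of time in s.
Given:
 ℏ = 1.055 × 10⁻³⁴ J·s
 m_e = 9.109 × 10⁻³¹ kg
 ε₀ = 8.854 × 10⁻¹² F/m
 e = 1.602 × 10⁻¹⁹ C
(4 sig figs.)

τ_au = (4πε₀)²ℏ³/(m_e e⁴)
E_h = 4.354 × 10⁻¹⁸ J
ℏ/E_h = 2.423 × 10⁻¹⁷ s

2.423 × 10⁻¹⁷ s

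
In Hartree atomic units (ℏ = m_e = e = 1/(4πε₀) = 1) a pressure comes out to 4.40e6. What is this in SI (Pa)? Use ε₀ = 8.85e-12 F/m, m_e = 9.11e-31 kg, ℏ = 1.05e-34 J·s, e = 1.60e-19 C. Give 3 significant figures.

1.33e20 Pa

One atomic unit of pressure: P_au = E_h/a₀³ = m_e⁴e¹⁰/((4πε₀)⁵ℏ⁸) = 3.01e13 Pa.
4.40e6 × 3.01e13 Pa = 1.33e20 Pa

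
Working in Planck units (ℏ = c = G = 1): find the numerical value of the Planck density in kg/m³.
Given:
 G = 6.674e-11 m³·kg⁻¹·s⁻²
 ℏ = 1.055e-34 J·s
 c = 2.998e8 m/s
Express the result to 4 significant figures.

The unique combination of the constants set to 1 with dimensions of density is ρ_P = c⁵/(ℏG²).
  = 2.422e42 / 4.699e-55
  = 5.154e96 kg/m³

5.154e96 kg/m³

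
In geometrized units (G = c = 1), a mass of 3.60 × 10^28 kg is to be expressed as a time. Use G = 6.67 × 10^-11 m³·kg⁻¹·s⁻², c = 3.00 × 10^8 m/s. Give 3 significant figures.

Mass → time via G/c³.
3.60 × 10^28 kg × (G/c³) = 8.89 × 10^-8 s

8.89 × 10^-8 s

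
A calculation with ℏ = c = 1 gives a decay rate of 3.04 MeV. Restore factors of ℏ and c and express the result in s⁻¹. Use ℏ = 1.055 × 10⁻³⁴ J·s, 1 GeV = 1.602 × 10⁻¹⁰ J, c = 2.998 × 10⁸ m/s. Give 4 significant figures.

A rate is [E]/ℏ; divide by ℏ.
1 GeV → 1/ℏ × (1 GeV in J) = 1.518 × 10²⁴ s⁻¹.
Convert the energy scale: 3.04 MeV = 3.04 × 10⁻³ GeV.
Result: 3.04 × 10⁻³ × 1.518 × 10²⁴ = 4.616 × 10²¹ s⁻¹.

4.616 × 10²¹ s⁻¹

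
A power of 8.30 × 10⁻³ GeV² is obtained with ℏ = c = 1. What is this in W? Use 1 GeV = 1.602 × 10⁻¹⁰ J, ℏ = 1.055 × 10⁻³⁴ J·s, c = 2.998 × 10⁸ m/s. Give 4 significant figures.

2.019 × 10¹² W

Power is [E]/[T] = [E]²/ℏ.
1 GeV² → 1/ℏ × (1 GeV in J)² = 2.433 × 10¹⁴ W.
Result: 8.30 × 10⁻³ × 2.433 × 10¹⁴ = 2.019 × 10¹² W.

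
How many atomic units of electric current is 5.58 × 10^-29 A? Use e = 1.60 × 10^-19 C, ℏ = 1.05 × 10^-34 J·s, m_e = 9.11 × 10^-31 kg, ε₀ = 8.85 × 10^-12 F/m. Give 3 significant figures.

8.36 × 10^-27

atomic unit of electric current: I_au = e E_h/ℏ = m_e e⁵/((4πε₀)²ℏ³) = 6.67 × 10^-3 A.
5.58 × 10^-29 / 6.67 × 10^-3 = 8.36 × 10^-27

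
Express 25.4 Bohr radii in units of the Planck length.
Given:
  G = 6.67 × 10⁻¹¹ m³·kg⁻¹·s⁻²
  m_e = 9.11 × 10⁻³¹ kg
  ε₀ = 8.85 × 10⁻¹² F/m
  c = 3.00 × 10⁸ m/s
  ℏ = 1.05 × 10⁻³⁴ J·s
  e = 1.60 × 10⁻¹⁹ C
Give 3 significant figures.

Bohr radius: a₀ = 4πε₀ℏ²/(m_e e²) = 5.26 × 10⁻¹¹ m
Planck length: ℓ_P = √(ℏG/c³) = 1.61 × 10⁻³⁵ m
25.4 × 5.26 × 10⁻¹¹ / 1.61 × 10⁻³⁵ = 8.29 × 10²⁵

8.29 × 10²⁵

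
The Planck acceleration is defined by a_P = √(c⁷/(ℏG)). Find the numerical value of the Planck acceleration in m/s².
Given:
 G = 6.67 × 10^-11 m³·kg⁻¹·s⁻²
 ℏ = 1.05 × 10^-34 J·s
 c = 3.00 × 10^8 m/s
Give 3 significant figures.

a_P = √(c⁷/(ℏG))
  = √(3.12 × 10^103)
  = 5.59 × 10^51 m/s²

5.59 × 10^51 m/s²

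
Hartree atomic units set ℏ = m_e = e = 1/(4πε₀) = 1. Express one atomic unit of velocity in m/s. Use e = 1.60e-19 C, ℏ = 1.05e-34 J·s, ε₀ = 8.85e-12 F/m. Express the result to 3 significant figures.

2.19e6 m/s

Dimensional analysis gives v_au = e²/(4πε₀ℏ).
  = 2.56e-38 / 1.17e-44
  = 2.19e6 m/s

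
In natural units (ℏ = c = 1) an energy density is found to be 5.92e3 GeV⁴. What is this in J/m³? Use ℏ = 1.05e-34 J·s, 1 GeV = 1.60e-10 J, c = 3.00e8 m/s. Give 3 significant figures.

[E]/[L]³ = [E]⁴/(ℏc)³; restore (ℏc)⁻³.
1 GeV⁴ → 1/(ℏc)³ × (1 GeV in J)⁴ = 2.10e37 J/m³.
Result: 5.92e3 × 2.10e37 = 1.24e41 J/m³.

1.24e41 J/m³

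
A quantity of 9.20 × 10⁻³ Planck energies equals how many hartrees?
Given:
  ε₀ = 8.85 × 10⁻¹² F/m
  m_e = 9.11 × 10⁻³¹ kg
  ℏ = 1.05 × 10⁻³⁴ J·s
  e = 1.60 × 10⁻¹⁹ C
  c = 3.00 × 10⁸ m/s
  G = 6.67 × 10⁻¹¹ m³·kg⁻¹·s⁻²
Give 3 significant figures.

4.11 × 10²⁴

Planck energy: E_P = √(ℏc⁵/G) = 1.96 × 10⁹ J
hartree: E_h = m_e e⁴/(4πε₀ℏ)² = 4.38 × 10⁻¹⁸ J
9.20 × 10⁻³ × 1.96 × 10⁹ / 4.38 × 10⁻¹⁸ = 4.11 × 10²⁴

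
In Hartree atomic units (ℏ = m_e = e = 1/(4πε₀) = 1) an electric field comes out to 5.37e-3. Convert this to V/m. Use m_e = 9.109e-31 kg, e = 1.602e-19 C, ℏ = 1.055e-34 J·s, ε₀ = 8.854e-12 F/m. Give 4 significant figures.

One atomic unit of electric field: E_au = E_h/(e a₀) = m_e²e⁵/((4πε₀)³ℏ⁴) = 5.131e11 V/m.
5.37e-3 × 5.131e11 V/m = 2.755e9 V/m

2.755e9 V/m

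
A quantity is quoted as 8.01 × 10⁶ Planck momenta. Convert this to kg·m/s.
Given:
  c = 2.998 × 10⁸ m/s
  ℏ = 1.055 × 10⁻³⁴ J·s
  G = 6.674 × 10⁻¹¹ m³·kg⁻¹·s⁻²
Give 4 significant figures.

5.228 × 10⁷ kg·m/s

One Planck momentum: p_P = √(ℏc³/G) = 6.527 kg·m/s.
8.01 × 10⁶ × 6.527 kg·m/s = 5.228 × 10⁷ kg·m/s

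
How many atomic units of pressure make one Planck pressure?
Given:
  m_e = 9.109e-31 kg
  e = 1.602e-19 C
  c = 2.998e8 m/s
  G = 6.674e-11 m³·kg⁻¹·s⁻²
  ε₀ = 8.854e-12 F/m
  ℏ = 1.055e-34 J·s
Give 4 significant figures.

Planck pressure: p_P = c⁷/(ℏG²) = 4.632e113 Pa
atomic unit of pressure: P_au = E_h/a₀³ = m_e⁴e¹⁰/((4πε₀)⁵ℏ⁸) = 2.929e13 Pa
ratio = 4.632e113 / 2.929e13 = 1.581e100

1.581e100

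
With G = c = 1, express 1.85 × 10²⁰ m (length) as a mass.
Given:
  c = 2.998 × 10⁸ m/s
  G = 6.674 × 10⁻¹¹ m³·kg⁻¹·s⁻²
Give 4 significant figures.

Length → mass via c²/G.
1.85 × 10²⁰ m × (c²/G) = 2.491 × 10⁴⁷ kg

2.491 × 10⁴⁷ kg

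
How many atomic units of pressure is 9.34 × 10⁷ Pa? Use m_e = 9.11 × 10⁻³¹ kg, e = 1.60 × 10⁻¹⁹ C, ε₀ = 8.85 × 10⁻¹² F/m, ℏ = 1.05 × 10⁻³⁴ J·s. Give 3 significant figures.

atomic unit of pressure: P_au = E_h/a₀³ = m_e⁴e¹⁰/((4πε₀)⁵ℏ⁸) = 3.01 × 10¹³ Pa.
9.34 × 10⁷ / 3.01 × 10¹³ = 3.10 × 10⁻⁶

3.10 × 10⁻⁶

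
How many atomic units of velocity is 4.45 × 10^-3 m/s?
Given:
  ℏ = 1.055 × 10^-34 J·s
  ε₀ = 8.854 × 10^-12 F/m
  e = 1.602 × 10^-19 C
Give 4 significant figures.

2.035 × 10^-9

atomic unit of velocity: v_au = e²/(4πε₀ℏ) = 2.186 × 10^6 m/s.
4.45 × 10^-3 / 2.186 × 10^6 = 2.035 × 10^-9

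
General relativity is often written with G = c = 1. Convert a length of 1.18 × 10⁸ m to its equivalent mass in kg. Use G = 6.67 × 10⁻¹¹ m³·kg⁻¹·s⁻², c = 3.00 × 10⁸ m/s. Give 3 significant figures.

1.59 × 10³⁵ kg

Length → mass via c²/G.
1.18 × 10⁸ m × (c²/G) = 1.59 × 10³⁵ kg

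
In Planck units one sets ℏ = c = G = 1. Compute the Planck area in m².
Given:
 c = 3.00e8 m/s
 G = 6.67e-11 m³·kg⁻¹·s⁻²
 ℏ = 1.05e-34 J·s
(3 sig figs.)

A_P = ℏG/c³
  = 7.00e-45 / 2.70e25
  = 2.59e-70 m²

2.59e-70 m²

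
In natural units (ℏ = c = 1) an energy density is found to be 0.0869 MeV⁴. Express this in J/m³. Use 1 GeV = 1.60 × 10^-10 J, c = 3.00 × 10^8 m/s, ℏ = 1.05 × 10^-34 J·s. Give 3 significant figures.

1.82 × 10^24 J/m³

[E]/[L]³ = [E]⁴/(ℏc)³; restore (ℏc)⁻³.
1 GeV⁴ → 1/(ℏc)³ × (1 GeV in J)⁴ = 2.10 × 10^37 J/m³.
Convert the energy scale: 0.0869 MeV⁴ = 8.69 × 10^-14 GeV⁴.
Result: 8.69 × 10^-14 × 2.10 × 10^37 = 1.82 × 10^24 J/m³.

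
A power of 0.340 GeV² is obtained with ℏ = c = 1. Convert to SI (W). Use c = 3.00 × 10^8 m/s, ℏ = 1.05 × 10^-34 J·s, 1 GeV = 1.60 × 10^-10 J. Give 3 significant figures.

Power is [E]/[T] = [E]²/ℏ.
1 GeV² → 1/ℏ × (1 GeV in J)² = 2.44 × 10^14 W.
Result: 0.340 × 2.44 × 10^14 = 8.29 × 10^13 W.

8.29 × 10^13 W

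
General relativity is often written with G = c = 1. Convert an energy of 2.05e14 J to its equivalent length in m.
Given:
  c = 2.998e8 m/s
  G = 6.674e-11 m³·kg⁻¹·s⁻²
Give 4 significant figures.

Energy → length via G/c⁴.
2.05e14 J × (G/c⁴) = 1.694e-30 m

1.694e-30 m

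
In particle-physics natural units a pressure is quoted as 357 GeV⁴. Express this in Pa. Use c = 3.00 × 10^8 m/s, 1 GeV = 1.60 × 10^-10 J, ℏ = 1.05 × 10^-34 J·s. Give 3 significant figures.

7.49 × 10^39 Pa

Pressure is [E]/[L]³ = [E]⁴/(ℏc)³.
1 GeV⁴ → 1/(ℏc)³ × (1 GeV in J)⁴ = 2.10 × 10^37 Pa.
Result: 357 × 2.10 × 10^37 = 7.49 × 10^39 Pa.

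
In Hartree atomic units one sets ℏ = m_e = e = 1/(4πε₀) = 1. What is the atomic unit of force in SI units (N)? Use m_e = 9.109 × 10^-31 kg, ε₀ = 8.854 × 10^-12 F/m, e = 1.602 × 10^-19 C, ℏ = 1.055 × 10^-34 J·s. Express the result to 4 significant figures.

F_au = E_h/a₀ = m_e²e⁶/((4πε₀)³ℏ⁴)
E_h = 4.354 × 10^-18 J
a₀ = 5.297 × 10^-11 m
E_h/a₀ = 8.220 × 10^-8 N

8.220 × 10^-8 N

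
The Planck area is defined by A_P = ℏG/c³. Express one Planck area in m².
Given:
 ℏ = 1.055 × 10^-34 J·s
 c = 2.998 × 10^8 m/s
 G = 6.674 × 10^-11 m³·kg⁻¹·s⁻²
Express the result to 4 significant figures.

2.613 × 10^-70 m²

A_P = ℏG/c³
  = 7.041 × 10^-45 / 2.695 × 10^25
  = 2.613 × 10^-70 m²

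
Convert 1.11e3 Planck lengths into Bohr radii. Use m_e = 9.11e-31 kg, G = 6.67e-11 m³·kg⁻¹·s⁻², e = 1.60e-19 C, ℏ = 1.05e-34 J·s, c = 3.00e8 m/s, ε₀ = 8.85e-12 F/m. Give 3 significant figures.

3.40e-22

Planck length: ℓ_P = √(ℏG/c³) = 1.61e-35 m
Bohr radius: a₀ = 4πε₀ℏ²/(m_e e²) = 5.26e-11 m
1.11e3 × 1.61e-35 / 5.26e-11 = 3.40e-22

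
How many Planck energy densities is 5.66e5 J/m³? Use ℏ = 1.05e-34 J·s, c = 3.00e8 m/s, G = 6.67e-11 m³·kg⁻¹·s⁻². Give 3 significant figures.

Planck energy density: u_P = c⁷/(ℏG²) = 4.68e113 J/m³.
5.66e5 / 4.68e113 = 1.21e-108

1.21e-108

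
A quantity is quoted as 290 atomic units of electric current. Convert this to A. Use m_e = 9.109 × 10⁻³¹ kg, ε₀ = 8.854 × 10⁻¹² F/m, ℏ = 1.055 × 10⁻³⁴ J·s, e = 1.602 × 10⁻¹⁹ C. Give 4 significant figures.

One atomic unit of electric current: I_au = e E_h/ℏ = m_e e⁵/((4πε₀)²ℏ³) = 6.612 × 10⁻³ A.
290 × 6.612 × 10⁻³ A = 1.917 A

1.917 A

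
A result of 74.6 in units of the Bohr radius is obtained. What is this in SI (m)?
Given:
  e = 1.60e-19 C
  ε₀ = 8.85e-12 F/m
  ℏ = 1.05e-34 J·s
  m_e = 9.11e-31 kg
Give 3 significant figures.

One Bohr radius: a₀ = 4πε₀ℏ²/(m_e e²) = 5.26e-11 m.
74.6 × 5.26e-11 m = 3.92e-9 m

3.92e-9 m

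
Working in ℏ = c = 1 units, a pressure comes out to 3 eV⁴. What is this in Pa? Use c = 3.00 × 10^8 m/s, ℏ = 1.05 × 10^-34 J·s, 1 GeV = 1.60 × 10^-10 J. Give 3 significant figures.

62.9 Pa

Pressure is [E]/[L]³ = [E]⁴/(ℏc)³.
1 GeV⁴ → 1/(ℏc)³ × (1 GeV in J)⁴ = 2.10 × 10^37 Pa.
Convert the energy scale: 3 eV⁴ = 3.00 × 10^-36 GeV⁴.
Result: 3.00 × 10^-36 × 2.10 × 10^37 = 62.9 Pa.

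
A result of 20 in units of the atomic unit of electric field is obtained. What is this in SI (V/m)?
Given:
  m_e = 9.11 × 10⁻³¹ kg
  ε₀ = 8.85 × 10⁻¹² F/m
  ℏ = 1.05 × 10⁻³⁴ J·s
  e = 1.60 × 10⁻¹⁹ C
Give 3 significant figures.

One atomic unit of electric field: E_au = E_h/(e a₀) = m_e²e⁵/((4πε₀)³ℏ⁴) = 5.20 × 10¹¹ V/m.
20 × 5.20 × 10¹¹ V/m = 1.04 × 10¹³ V/m

1.04 × 10¹³ V/m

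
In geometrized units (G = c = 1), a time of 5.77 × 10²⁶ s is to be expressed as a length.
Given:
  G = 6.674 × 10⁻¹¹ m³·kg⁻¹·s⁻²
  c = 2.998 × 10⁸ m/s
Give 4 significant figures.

1.730 × 10³⁵ m

Time → length via c.
5.77 × 10²⁶ s × (c) = 1.730 × 10³⁵ m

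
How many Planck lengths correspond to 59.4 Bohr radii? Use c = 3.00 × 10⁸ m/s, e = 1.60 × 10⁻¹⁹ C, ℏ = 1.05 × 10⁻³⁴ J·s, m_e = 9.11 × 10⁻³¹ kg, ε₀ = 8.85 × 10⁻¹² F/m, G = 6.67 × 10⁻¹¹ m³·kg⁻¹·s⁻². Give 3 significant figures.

1.94 × 10²⁶

Bohr radius: a₀ = 4πε₀ℏ²/(m_e e²) = 5.26 × 10⁻¹¹ m
Planck length: ℓ_P = √(ℏG/c³) = 1.61 × 10⁻³⁵ m
59.4 × 5.26 × 10⁻¹¹ / 1.61 × 10⁻³⁵ = 1.94 × 10²⁶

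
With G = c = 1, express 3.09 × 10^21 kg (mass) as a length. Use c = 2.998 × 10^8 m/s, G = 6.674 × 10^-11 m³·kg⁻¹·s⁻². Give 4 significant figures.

2.294 × 10^-6 m

In G = c = 1 units mass has dimensions of length; the conversion factor is G/c².
3.09 × 10^21 kg × (G/c²) = 2.294 × 10^-6 m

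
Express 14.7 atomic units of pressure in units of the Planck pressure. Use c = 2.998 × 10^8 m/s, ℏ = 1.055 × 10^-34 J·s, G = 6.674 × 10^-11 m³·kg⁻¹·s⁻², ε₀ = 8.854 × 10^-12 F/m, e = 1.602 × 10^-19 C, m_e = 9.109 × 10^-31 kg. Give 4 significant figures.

9.295 × 10^-100

atomic unit of pressure: P_au = E_h/a₀³ = m_e⁴e¹⁰/((4πε₀)⁵ℏ⁸) = 2.929 × 10^13 Pa
Planck pressure: p_P = c⁷/(ℏG²) = 4.632 × 10^113 Pa
14.7 × 2.929 × 10^13 / 4.632 × 10^113 = 9.295 × 10^-100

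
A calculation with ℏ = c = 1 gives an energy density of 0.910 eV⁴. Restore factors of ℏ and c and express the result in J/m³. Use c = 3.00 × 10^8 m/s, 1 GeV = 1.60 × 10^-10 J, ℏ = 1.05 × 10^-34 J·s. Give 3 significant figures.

[E]/[L]³ = [E]⁴/(ℏc)³; restore (ℏc)⁻³.
1 GeV⁴ → 1/(ℏc)³ × (1 GeV in J)⁴ = 2.10 × 10^37 J/m³.
Convert the energy scale: 0.910 eV⁴ = 9.10 × 10^-37 GeV⁴.
Result: 9.10 × 10^-37 × 2.10 × 10^37 = 19.1 J/m³.

19.1 J/m³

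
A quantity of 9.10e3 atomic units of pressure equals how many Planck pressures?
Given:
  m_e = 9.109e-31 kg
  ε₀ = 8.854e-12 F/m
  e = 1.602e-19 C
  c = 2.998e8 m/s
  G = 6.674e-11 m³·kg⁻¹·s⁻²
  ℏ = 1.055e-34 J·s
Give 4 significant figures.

atomic unit of pressure: P_au = E_h/a₀³ = m_e⁴e¹⁰/((4πε₀)⁵ℏ⁸) = 2.929e13 Pa
Planck pressure: p_P = c⁷/(ℏG²) = 4.632e113 Pa
9.10e3 × 2.929e13 / 4.632e113 = 5.754e-97

5.754e-97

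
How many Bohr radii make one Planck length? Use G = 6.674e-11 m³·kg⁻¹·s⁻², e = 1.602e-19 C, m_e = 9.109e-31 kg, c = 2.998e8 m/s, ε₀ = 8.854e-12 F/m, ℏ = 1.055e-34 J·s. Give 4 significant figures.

3.051e-25

Planck length: ℓ_P = √(ℏG/c³) = 1.616e-35 m
Bohr radius: a₀ = 4πε₀ℏ²/(m_e e²) = 5.297e-11 m
ratio = 1.616e-35 / 5.297e-11 = 3.051e-25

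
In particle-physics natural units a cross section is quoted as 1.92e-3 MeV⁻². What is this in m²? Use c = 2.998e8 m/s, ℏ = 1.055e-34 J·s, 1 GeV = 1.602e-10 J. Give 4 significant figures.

7.484e-29 m²

Area is [L]² = [E]⁻²·(ℏc)²; restore (ℏc)².
1 GeV⁻² → (ℏc)² × (1 GeV in J)⁻² = 3.898e-32 m².
Convert the energy scale: 1.92e-3 MeV⁻² = 1.92e3 GeV⁻².
Result: 1.92e3 × 3.898e-32 = 7.484e-29 m².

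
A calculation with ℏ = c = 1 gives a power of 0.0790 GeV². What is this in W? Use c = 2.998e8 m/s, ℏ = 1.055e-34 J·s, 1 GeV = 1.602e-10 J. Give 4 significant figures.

Power is [E]/[T] = [E]²/ℏ.
1 GeV² → 1/ℏ × (1 GeV in J)² = 2.433e14 W.
Result: 0.0790 × 2.433e14 = 1.922e13 W.

1.922e13 W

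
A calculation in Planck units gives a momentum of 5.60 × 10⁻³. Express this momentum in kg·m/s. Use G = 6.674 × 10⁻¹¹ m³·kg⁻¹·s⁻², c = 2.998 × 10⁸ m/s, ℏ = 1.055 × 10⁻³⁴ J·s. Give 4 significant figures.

One Planck momentum: p_P = √(ℏc³/G) = 6.527 kg·m/s.
5.60 × 10⁻³ × 6.527 kg·m/s = 0.03655 kg·m/s

0.03655 kg·m/s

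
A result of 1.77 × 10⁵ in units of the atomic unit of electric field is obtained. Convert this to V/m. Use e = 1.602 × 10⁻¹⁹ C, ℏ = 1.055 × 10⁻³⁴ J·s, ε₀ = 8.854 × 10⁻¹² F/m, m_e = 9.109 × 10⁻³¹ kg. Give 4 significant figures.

9.082 × 10¹⁶ V/m

One atomic unit of electric field: E_au = E_h/(e a₀) = m_e²e⁵/((4πε₀)³ℏ⁴) = 5.131 × 10¹¹ V/m.
1.77 × 10⁵ × 5.131 × 10¹¹ V/m = 9.082 × 10¹⁶ V/m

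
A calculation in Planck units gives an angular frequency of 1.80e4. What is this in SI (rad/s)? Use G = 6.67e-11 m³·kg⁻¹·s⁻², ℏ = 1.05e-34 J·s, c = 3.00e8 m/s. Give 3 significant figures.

3.35e47 rad/s

One Planck angular frequency: ω_P = √(c⁵/(ℏG)) = 1.86e43 rad/s.
1.80e4 × 1.86e43 rad/s = 3.35e47 rad/s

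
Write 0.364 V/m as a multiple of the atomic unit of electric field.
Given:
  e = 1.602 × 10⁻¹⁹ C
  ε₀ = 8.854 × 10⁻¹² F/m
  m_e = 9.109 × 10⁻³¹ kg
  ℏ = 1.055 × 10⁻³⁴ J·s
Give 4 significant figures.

atomic unit of electric field: E_au = E_h/(e a₀) = m_e²e⁵/((4πε₀)³ℏ⁴) = 5.131 × 10¹¹ V/m.
0.364 / 5.131 × 10¹¹ = 7.094 × 10⁻¹³

7.094 × 10⁻¹³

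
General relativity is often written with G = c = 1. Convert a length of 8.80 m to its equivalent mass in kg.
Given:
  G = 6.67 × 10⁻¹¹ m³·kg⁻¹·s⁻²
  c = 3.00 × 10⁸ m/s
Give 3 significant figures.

1.19 × 10²⁸ kg

Length → mass via c²/G.
8.80 m × (c²/G) = 1.19 × 10²⁸ kg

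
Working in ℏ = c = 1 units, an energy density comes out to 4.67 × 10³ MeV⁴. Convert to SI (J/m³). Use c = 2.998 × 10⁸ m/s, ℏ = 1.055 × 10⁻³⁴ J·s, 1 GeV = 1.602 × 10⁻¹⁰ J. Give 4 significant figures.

[E]/[L]³ = [E]⁴/(ℏc)³; restore (ℏc)⁻³.
1 GeV⁴ → 1/(ℏc)³ × (1 GeV in J)⁴ = 2.082 × 10³⁷ J/m³.
Convert the energy scale: 4.67 × 10³ MeV⁴ = 4.67 × 10⁻⁹ GeV⁴.
Result: 4.67 × 10⁻⁹ × 2.082 × 10³⁷ = 9.721 × 10²⁸ J/m³.

9.721 × 10²⁸ J/m³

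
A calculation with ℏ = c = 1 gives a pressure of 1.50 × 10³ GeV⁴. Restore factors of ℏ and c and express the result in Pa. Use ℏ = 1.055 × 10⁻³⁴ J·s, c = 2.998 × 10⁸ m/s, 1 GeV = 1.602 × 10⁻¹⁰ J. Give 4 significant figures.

Pressure is [E]/[L]³ = [E]⁴/(ℏc)³.
1 GeV⁴ → 1/(ℏc)³ × (1 GeV in J)⁴ = 2.082 × 10³⁷ Pa.
Result: 1.50 × 10³ × 2.082 × 10³⁷ = 3.122 × 10⁴⁰ Pa.

3.122 × 10⁴⁰ Pa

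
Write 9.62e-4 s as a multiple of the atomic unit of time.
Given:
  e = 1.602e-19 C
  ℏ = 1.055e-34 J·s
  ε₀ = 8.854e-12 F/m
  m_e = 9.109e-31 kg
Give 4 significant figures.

atomic unit of time: τ_au = (4πε₀)²ℏ³/(m_e e⁴) = 2.423e-17 s.
9.62e-4 / 2.423e-17 = 3.970e13

3.970e13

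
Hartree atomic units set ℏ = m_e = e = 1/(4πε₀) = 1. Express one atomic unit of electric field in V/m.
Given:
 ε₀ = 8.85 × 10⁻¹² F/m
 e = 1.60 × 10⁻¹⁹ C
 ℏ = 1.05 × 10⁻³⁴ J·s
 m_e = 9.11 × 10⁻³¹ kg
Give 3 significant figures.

5.20 × 10¹¹ V/m

The unique combination of the constants set to 1 with dimensions of electric field is E_au = E_h/(e a₀) = m_e²e⁵/((4πε₀)³ℏ⁴).
E_h = 4.38 × 10⁻¹⁸ J
a₀ = 5.26 × 10⁻¹¹ m
E_h/(e·a₀) = 5.20 × 10¹¹ V/m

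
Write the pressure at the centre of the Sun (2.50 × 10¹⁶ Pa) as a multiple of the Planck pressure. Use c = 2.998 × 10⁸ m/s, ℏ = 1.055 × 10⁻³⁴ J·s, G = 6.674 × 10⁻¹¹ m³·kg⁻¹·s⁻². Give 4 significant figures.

Planck pressure: p_P = c⁷/(ℏG²) = 4.632 × 10¹¹³ Pa.
2.50 × 10¹⁶ / 4.632 × 10¹¹³ = 5.397 × 10⁻⁹⁸

5.397 × 10⁻⁹⁸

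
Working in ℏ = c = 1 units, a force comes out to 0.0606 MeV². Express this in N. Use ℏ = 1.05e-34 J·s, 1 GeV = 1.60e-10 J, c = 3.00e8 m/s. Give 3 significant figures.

Force is [E]/[L] = [E]²/(ℏc); restore (ℏc)⁻¹.
1 GeV² → 1/(ℏc) × (1 GeV in J)² = 8.13e5 N.
Convert the energy scale: 0.0606 MeV² = 6.06e-8 GeV².
Result: 6.06e-8 × 8.13e5 = 0.0492 N.

0.0492 N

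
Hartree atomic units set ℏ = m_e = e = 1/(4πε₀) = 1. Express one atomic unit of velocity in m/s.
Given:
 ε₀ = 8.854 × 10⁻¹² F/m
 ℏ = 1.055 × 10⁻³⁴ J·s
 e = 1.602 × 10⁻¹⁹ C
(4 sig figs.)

2.186 × 10⁶ m/s

From ℏ = m_e = e = 1/(4πε₀) = 1 the velocity scale is v_au = e²/(4πε₀ℏ).
  = 2.566 × 10⁻³⁸ / 1.174 × 10⁻⁴⁴
  = 2.186 × 10⁶ m/s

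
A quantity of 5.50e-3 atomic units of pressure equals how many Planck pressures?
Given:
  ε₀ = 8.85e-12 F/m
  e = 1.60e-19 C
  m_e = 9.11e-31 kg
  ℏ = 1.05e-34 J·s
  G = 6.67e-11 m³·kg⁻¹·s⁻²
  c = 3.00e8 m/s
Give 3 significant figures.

atomic unit of pressure: P_au = E_h/a₀³ = m_e⁴e¹⁰/((4πε₀)⁵ℏ⁸) = 3.01e13 Pa
Planck pressure: p_P = c⁷/(ℏG²) = 4.68e113 Pa
5.50e-3 × 3.01e13 / 4.68e113 = 3.54e-103

3.54e-103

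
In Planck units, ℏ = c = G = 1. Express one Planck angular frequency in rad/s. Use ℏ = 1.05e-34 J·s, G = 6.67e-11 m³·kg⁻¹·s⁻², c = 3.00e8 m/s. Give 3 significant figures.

From ℏ = c = G = 1 the angular frequency scale is ω_P = √(c⁵/(ℏG)).
  = √(3.47e86)
  = 1.86e43 rad/s

1.86e43 rad/s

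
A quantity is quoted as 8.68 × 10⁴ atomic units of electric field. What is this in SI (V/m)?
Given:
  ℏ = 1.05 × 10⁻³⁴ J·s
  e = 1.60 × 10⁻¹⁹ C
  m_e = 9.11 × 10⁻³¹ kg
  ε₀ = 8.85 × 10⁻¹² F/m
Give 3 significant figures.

One atomic unit of electric field: E_au = E_h/(e a₀) = m_e²e⁵/((4πε₀)³ℏ⁴) = 5.20 × 10¹¹ V/m.
8.68 × 10⁴ × 5.20 × 10¹¹ V/m = 4.52 × 10¹⁶ V/m

4.52 × 10¹⁶ V/m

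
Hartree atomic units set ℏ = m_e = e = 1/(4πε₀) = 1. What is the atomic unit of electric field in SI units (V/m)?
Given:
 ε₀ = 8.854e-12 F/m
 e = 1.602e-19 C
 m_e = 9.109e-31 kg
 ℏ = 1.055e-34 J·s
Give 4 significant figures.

5.131e11 V/m

From ℏ = m_e = e = 1/(4πε₀) = 1 the electric field scale is E_au = E_h/(e a₀) = m_e²e⁵/((4πε₀)³ℏ⁴).
E_h = 4.354e-18 J
a₀ = 5.297e-11 m
E_h/(e·a₀) = 5.131e11 V/m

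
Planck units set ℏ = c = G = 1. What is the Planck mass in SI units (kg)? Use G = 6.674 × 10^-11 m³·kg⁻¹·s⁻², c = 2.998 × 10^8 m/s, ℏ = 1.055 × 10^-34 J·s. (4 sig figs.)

2.177 × 10^-8 kg

The unique combination of the constants set to 1 with dimensions of mass is m_P = √(ℏc/G).
  = √(4.739 × 10^-16)
  = 2.177 × 10^-8 kg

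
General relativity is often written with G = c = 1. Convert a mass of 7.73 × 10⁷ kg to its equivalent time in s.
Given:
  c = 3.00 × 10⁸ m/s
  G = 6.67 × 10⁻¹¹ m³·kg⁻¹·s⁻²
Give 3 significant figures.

1.91 × 10⁻²⁸ s

Mass → time via G/c³.
7.73 × 10⁷ kg × (G/c³) = 1.91 × 10⁻²⁸ s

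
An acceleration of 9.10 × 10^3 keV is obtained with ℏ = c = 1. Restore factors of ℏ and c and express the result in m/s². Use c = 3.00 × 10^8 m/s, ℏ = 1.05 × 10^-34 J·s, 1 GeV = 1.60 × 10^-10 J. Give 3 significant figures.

Acceleration is [L]/[T]² = c·[E]/ℏ.
1 GeV → c/ℏ × (1 GeV in J) = 4.57 × 10^32 m/s².
Convert the energy scale: 9.10 × 10^3 keV = 9.10 × 10^-3 GeV.
Result: 9.10 × 10^-3 × 4.57 × 10^32 = 4.16 × 10^30 m/s².

4.16 × 10^30 m/s²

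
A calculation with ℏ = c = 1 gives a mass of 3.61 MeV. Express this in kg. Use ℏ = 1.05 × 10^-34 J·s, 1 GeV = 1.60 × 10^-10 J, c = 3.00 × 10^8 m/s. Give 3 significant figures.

Mass is [E]/c²; divide by c².
1 GeV → 1/c² × (1 GeV in J) = 1.78 × 10^-27 kg.
Convert the energy scale: 3.61 MeV = 3.61 × 10^-3 GeV.
Result: 3.61 × 10^-3 × 1.78 × 10^-27 = 6.42 × 10^-30 kg.

6.42 × 10^-30 kg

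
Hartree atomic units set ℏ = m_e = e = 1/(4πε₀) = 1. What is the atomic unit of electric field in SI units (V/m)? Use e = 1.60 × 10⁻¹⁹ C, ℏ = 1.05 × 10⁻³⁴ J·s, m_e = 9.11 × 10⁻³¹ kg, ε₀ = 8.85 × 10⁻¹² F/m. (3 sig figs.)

5.20 × 10¹¹ V/m

The unique combination of the constants set to 1 with dimensions of electric field is E_au = E_h/(e a₀) = m_e²e⁵/((4πε₀)³ℏ⁴).
E_h = 4.38 × 10⁻¹⁸ J
a₀ = 5.26 × 10⁻¹¹ m
E_h/(e·a₀) = 5.20 × 10¹¹ V/m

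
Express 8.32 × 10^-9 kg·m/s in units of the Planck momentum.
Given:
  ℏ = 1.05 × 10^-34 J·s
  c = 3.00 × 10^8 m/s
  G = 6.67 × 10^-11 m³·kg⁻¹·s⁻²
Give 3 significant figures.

1.28 × 10^-9

Planck momentum: p_P = √(ℏc³/G) = 6.52 kg·m/s.
8.32 × 10^-9 / 6.52 = 1.28 × 10^-9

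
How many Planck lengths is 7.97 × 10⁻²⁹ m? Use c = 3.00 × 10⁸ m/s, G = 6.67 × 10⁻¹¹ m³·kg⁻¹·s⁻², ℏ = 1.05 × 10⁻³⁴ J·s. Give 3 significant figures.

Planck length: ℓ_P = √(ℏG/c³) = 1.61 × 10⁻³⁵ m.
7.97 × 10⁻²⁹ / 1.61 × 10⁻³⁵ = 4.95 × 10⁶

4.95 × 10⁶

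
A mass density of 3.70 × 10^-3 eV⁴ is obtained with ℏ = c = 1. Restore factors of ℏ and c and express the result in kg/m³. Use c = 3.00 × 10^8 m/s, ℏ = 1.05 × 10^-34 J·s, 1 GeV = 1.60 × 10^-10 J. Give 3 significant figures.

8.62 × 10^-19 kg/m³

Mass density is [E]/(c²[L]³) = [E]⁴/(ℏ³c⁵).
1 GeV⁴ → 1/(ℏ³c⁵) × (1 GeV in J)⁴ = 2.33 × 10^20 kg/m³.
Convert the energy scale: 3.70 × 10^-3 eV⁴ = 3.70 × 10^-39 GeV⁴.
Result: 3.70 × 10^-39 × 2.33 × 10^20 = 8.62 × 10^-19 kg/m³.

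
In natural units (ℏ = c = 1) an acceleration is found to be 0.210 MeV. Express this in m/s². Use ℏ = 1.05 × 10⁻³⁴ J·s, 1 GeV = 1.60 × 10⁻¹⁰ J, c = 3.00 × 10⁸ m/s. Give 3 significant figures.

9.60 × 10²⁸ m/s²

Acceleration is [L]/[T]² = c·[E]/ℏ.
1 GeV → c/ℏ × (1 GeV in J) = 4.57 × 10³² m/s².
Convert the energy scale: 0.210 MeV = 2.10 × 10⁻⁴ GeV.
Result: 2.10 × 10⁻⁴ × 4.57 × 10³² = 9.60 × 10²⁸ m/s².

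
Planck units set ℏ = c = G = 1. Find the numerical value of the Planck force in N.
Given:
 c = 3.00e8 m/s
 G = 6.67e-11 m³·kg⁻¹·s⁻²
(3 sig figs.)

1.21e44 N

The unique combination of the constants set to 1 with dimensions of force is F_P = c⁴/G.
  = 8.10e33 / 6.67e-11
  = 1.21e44 N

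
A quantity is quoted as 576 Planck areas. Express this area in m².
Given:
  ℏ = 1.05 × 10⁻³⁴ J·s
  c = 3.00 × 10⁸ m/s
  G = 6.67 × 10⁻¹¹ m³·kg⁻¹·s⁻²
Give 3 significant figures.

One Planck area: A_P = ℏG/c³ = 2.59 × 10⁻⁷⁰ m².
576 × 2.59 × 10⁻⁷⁰ m² = 1.49 × 10⁻⁶⁷ m²

1.49 × 10⁻⁶⁷ m²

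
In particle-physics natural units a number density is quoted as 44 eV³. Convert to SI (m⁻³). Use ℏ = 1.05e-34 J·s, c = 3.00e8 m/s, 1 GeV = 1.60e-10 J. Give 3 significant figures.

5.77e21 m⁻³

Number density is [L]⁻³ = [E]³/(ℏc)³.
1 GeV³ → 1/(ℏc)³ × (1 GeV in J)³ = 1.31e47 m⁻³.
Convert the energy scale: 44 eV³ = 4.40e-26 GeV³.
Result: 4.40e-26 × 1.31e47 = 5.77e21 m⁻³.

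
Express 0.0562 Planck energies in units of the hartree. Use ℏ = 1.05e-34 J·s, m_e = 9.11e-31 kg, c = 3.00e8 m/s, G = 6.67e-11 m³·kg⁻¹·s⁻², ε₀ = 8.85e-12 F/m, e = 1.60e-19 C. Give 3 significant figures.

Planck energy: E_P = √(ℏc⁵/G) = 1.96e9 J
hartree: E_h = m_e e⁴/(4πε₀ℏ)² = 4.38e-18 J
0.0562 × 1.96e9 / 4.38e-18 = 2.51e25

2.51e25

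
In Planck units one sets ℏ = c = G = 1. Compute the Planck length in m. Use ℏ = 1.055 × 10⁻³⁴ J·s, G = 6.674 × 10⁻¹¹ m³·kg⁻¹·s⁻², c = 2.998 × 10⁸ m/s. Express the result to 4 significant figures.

ℓ_P = √(ℏG/c³)
  = √(2.613 × 10⁻⁷⁰)
  = 1.616 × 10⁻³⁵ m

1.616 × 10⁻³⁵ m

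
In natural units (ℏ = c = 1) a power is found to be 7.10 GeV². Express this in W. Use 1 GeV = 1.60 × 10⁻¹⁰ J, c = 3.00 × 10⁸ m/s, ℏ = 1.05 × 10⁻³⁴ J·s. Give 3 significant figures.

1.73 × 10¹⁵ W

Power is [E]/[T] = [E]²/ℏ.
1 GeV² → 1/ℏ × (1 GeV in J)² = 2.44 × 10¹⁴ W.
Result: 7.10 × 2.44 × 10¹⁴ = 1.73 × 10¹⁵ W.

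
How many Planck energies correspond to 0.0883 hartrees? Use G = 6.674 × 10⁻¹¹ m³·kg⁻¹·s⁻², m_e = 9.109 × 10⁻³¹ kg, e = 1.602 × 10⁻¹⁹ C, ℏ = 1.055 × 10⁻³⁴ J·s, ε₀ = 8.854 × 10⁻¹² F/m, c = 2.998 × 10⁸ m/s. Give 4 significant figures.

hartree: E_h = m_e e⁴/(4πε₀ℏ)² = 4.354 × 10⁻¹⁸ J
Planck energy: E_P = √(ℏc⁵/G) = 1.957 × 10⁹ J
0.0883 × 4.354 × 10⁻¹⁸ / 1.957 × 10⁹ = 1.965 × 10⁻²⁸

1.965 × 10⁻²⁸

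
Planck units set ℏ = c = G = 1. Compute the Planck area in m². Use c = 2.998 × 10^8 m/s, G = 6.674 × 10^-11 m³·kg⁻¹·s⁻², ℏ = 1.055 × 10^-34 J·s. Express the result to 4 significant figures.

2.613 × 10^-70 m²

From ℏ = c = G = 1 the area scale is A_P = ℏG/c³.
  = 7.041 × 10^-45 / 2.695 × 10^25
  = 2.613 × 10^-70 m²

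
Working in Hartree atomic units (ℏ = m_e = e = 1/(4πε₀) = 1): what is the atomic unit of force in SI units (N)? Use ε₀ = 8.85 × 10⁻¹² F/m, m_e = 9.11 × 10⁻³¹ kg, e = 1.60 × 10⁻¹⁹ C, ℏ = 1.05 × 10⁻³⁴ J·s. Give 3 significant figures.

From ℏ = m_e = e = 1/(4πε₀) = 1 the force scale is F_au = E_h/a₀ = m_e²e⁶/((4πε₀)³ℏ⁴).
E_h = 4.38 × 10⁻¹⁸ J
a₀ = 5.26 × 10⁻¹¹ m
E_h/a₀ = 8.33 × 10⁻⁸ N

8.33 × 10⁻⁸ N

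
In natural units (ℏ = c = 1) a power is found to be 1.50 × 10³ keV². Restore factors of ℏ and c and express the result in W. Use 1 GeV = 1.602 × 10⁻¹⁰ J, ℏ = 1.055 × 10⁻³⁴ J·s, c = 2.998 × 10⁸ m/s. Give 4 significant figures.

Power is [E]/[T] = [E]²/ℏ.
1 GeV² → 1/ℏ × (1 GeV in J)² = 2.433 × 10¹⁴ W.
Convert the energy scale: 1.50 × 10³ keV² = 1.50 × 10⁻⁹ GeV².
Result: 1.50 × 10⁻⁹ × 2.433 × 10¹⁴ = 3.649 × 10⁵ W.

3.649 × 10⁵ W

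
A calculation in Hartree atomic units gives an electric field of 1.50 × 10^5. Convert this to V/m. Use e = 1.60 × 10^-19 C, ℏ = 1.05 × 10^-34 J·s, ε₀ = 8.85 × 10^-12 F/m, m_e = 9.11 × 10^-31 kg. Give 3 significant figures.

7.81 × 10^16 V/m

One atomic unit of electric field: E_au = E_h/(e a₀) = m_e²e⁵/((4πε₀)³ℏ⁴) = 5.20 × 10^11 V/m.
1.50 × 10^5 × 5.20 × 10^11 V/m = 7.81 × 10^16 V/m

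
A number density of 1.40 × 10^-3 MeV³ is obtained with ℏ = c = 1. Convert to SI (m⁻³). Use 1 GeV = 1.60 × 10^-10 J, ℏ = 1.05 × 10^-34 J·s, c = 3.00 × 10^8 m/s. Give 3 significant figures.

1.83 × 10^35 m⁻³

Number density is [L]⁻³ = [E]³/(ℏc)³.
1 GeV³ → 1/(ℏc)³ × (1 GeV in J)³ = 1.31 × 10^47 m⁻³.
Convert the energy scale: 1.40 × 10^-3 MeV³ = 1.40 × 10^-12 GeV³.
Result: 1.40 × 10^-12 × 1.31 × 10^47 = 1.83 × 10^35 m⁻³.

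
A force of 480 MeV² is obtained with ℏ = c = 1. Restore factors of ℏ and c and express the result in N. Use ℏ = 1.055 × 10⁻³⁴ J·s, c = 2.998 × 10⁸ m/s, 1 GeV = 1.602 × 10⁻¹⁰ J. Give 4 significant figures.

Force is [E]/[L] = [E]²/(ℏc); restore (ℏc)⁻¹.
1 GeV² → 1/(ℏc) × (1 GeV in J)² = 8.114 × 10⁵ N.
Convert the energy scale: 480 MeV² = 4.80 × 10⁻⁴ GeV².
Result: 4.80 × 10⁻⁴ × 8.114 × 10⁵ = 389.5 N.

389.5 N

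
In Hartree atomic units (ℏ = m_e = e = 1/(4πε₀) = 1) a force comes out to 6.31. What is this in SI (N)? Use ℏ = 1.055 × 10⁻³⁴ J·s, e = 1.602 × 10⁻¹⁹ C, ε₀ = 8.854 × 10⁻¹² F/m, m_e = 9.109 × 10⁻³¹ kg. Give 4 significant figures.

5.187 × 10⁻⁷ N

One atomic unit of force: F_au = E_h/a₀ = m_e²e⁶/((4πε₀)³ℏ⁴) = 8.220 × 10⁻⁸ N.
6.31 × 8.220 × 10⁻⁸ N = 5.187 × 10⁻⁷ N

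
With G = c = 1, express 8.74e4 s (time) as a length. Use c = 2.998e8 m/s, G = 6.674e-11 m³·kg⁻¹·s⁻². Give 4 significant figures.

2.620e13 m

Time → length via c.
8.74e4 s × (c) = 2.620e13 m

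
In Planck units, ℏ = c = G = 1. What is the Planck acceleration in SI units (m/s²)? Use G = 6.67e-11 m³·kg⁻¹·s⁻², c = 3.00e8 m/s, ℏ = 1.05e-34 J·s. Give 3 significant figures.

Dimensional analysis gives a_P = √(c⁷/(ℏG)).
  = √(3.12e103)
  = 5.59e51 m/s²

5.59e51 m/s²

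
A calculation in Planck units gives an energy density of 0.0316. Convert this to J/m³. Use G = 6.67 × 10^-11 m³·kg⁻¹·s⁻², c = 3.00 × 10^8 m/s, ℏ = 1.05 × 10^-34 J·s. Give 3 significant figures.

1.48 × 10^112 J/m³

One Planck energy density: u_P = c⁷/(ℏG²) = 4.68 × 10^113 J/m³.
0.0316 × 4.68 × 10^113 J/m³ = 1.48 × 10^112 J/m³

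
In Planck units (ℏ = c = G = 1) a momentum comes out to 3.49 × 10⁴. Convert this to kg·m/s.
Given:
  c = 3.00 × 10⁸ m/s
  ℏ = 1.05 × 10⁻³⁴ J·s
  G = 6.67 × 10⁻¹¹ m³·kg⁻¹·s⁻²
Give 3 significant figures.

One Planck momentum: p_P = √(ℏc³/G) = 6.52 kg·m/s.
3.49 × 10⁴ × 6.52 kg·m/s = 2.28 × 10⁵ kg·m/s

2.28 × 10⁵ kg·m/s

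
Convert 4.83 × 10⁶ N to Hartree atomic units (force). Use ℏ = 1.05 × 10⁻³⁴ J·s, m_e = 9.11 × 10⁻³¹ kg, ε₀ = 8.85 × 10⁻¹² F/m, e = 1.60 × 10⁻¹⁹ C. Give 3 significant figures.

5.80 × 10¹³

atomic unit of force: F_au = E_h/a₀ = m_e²e⁶/((4πε₀)³ℏ⁴) = 8.33 × 10⁻⁸ N.
4.83 × 10⁶ / 8.33 × 10⁻⁸ = 5.80 × 10¹³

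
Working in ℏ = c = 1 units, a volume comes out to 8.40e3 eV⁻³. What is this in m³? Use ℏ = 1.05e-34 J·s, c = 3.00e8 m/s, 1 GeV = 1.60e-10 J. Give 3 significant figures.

6.41e-17 m³

Volume is [L]³ = [E]⁻³·(ℏc)³.
1 GeV⁻³ → (ℏc)³ × (1 GeV in J)⁻³ = 7.63e-48 m³.
Convert the energy scale: 8.40e3 eV⁻³ = 8.40e30 GeV⁻³.
Result: 8.40e30 × 7.63e-48 = 6.41e-17 m³.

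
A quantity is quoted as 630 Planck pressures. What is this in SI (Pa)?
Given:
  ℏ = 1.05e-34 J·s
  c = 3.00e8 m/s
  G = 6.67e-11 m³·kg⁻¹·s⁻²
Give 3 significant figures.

One Planck pressure: p_P = c⁷/(ℏG²) = 4.68e113 Pa.
630 × 4.68e113 Pa = 2.95e116 Pa

2.95e116 Pa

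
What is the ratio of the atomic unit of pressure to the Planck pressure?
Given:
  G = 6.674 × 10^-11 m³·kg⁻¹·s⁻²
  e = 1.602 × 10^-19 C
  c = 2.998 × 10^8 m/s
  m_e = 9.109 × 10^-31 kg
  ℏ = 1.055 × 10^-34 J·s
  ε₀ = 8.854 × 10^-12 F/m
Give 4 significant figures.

6.323 × 10^-101

atomic unit of pressure: P_au = E_h/a₀³ = m_e⁴e¹⁰/((4πε₀)⁵ℏ⁸) = 2.929 × 10^13 Pa
Planck pressure: p_P = c⁷/(ℏG²) = 4.632 × 10^113 Pa
ratio = 2.929 × 10^13 / 4.632 × 10^113 = 6.323 × 10^-101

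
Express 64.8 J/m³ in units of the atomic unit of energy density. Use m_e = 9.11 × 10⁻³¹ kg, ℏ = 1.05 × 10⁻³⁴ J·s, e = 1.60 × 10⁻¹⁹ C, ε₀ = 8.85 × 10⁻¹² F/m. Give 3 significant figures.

atomic unit of energy density: u_au = E_h/a₀³ = m_e⁴e¹⁰/((4πε₀)⁵ℏ⁸) = 3.01 × 10¹³ J/m³.
64.8 / 3.01 × 10¹³ = 2.15 × 10⁻¹²

2.15 × 10⁻¹²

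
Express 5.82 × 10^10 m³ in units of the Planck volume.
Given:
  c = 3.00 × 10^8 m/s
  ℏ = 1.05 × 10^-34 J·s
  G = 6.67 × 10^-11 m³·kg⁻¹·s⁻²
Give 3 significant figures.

Planck volume: V_P = (ℏG/c³)^(3/2) = 4.18 × 10^-105 m³.
5.82 × 10^10 / 4.18 × 10^-105 = 1.39 × 10^115

1.39 × 10^115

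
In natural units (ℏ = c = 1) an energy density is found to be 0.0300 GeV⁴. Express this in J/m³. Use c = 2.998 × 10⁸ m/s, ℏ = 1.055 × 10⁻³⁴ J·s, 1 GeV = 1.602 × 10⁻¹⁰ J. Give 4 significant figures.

6.245 × 10³⁵ J/m³

[E]/[L]³ = [E]⁴/(ℏc)³; restore (ℏc)⁻³.
1 GeV⁴ → 1/(ℏc)³ × (1 GeV in J)⁴ = 2.082 × 10³⁷ J/m³.
Result: 0.0300 × 2.082 × 10³⁷ = 6.245 × 10³⁵ J/m³.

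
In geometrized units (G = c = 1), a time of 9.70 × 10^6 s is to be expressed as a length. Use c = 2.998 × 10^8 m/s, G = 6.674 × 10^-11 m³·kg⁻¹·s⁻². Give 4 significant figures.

Time → length via c.
9.70 × 10^6 s × (c) = 2.908 × 10^15 m

2.908 × 10^15 m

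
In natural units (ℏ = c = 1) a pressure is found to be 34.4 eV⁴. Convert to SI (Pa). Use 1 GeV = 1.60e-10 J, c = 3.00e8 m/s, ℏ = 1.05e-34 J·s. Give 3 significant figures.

721 Pa

Pressure is [E]/[L]³ = [E]⁴/(ℏc)³.
1 GeV⁴ → 1/(ℏc)³ × (1 GeV in J)⁴ = 2.10e37 Pa.
Convert the energy scale: 34.4 eV⁴ = 3.44e-35 GeV⁴.
Result: 3.44e-35 × 2.10e37 = 721 Pa.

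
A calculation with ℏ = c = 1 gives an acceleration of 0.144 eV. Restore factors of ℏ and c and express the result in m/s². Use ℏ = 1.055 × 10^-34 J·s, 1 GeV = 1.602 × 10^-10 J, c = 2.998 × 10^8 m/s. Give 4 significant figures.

6.555 × 10^22 m/s²

Acceleration is [L]/[T]² = c·[E]/ℏ.
1 GeV → c/ℏ × (1 GeV in J) = 4.552 × 10^32 m/s².
Convert the energy scale: 0.144 eV = 1.44 × 10^-10 GeV.
Result: 1.44 × 10^-10 × 4.552 × 10^32 = 6.555 × 10^22 m/s².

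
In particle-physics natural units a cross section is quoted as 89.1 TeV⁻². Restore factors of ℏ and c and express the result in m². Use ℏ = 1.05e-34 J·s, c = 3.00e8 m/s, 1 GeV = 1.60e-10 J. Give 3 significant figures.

3.45e-36 m²

Area is [L]² = [E]⁻²·(ℏc)²; restore (ℏc)².
1 GeV⁻² → (ℏc)² × (1 GeV in J)⁻² = 3.88e-32 m².
Convert the energy scale: 89.1 TeV⁻² = 8.91e-5 GeV⁻².
Result: 8.91e-5 × 3.88e-32 = 3.45e-36 m².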